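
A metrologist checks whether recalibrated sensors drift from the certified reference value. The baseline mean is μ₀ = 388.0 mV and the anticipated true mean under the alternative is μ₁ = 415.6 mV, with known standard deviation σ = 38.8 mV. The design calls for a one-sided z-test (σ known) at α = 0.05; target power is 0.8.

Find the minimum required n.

Standardized effect: d = |μ₁ − μ₀| / σ = |415.6 − 388.0| / 38.8 = 0.7113
For power 0.8 need Φ(δ − z_{0.05}) = 0.8, so δ = z_{0.05} + z_{0.20} = 1.645 + 0.842 = 2.486.
δ = d·√n ⇒ n = (δ/d)² = (2.486 / 0.7113)² = 12.22.
Rounding up, n = 13.

n = 13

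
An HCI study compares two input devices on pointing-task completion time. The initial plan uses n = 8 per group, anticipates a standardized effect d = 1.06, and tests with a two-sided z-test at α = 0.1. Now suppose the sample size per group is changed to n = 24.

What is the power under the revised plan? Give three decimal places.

Power ≈ 0.979

With n = 24 per group: δ = d·√(n/2) = 1.06 × √(24/2) = 3.6719. Critical value z_{0.05} = 1.645.
Revised power = Φ(δ − 1.645) + Φ(−δ − 1.645) = Φ(2.027) + Φ(-5.317) = 0.9787 + 0.0000 = 0.9787.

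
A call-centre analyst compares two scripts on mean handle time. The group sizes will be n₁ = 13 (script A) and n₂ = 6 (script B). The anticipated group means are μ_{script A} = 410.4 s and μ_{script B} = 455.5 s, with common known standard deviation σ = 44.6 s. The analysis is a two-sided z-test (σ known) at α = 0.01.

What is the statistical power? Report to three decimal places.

Standardized effect: d = |μ_{script A} − μ_{script B}| / σ = |410.4 − 455.5| / 44.6 = 1.0112
Noncentrality parameter: δ = d / √(1/n₁ + 1/n₂) = 1.0112 / √(1/13 + 1/6) = 2.0489
Critical value for a two-sided test at α = 0.01: z_{α/2} = 2.576.
Power = Φ(δ − 2.576) + Φ(−δ − 2.576) = Φ(-0.527) + Φ(-4.625) = 0.2991 + 0.0000 = 0.2991.

Power ≈ 0.299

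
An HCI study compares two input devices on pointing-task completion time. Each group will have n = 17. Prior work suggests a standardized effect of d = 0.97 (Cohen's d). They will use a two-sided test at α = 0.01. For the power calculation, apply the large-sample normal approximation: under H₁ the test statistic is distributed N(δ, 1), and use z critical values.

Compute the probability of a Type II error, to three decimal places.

β ≈ 0.400

Noncentrality parameter: δ = d·√(n/2) = 0.97 × √(17/2) = 2.8280
Critical value for a two-sided test at α = 0.01: z_{α/2} = 2.576.
Power = Φ(δ − 2.576) + Φ(−δ − 2.576) = Φ(0.252) + Φ(-5.404) = 0.5995 + 0.0000 = 0.5995.
Type II error: β = 1 − power = 1 − 0.5995 = 0.4005.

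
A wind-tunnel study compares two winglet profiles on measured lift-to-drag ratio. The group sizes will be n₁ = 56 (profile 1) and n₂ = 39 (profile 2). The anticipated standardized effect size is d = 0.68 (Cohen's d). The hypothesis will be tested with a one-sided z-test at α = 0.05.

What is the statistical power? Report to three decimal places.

Power ≈ 0.947

Noncentrality parameter: δ = d / √(1/n₁ + 1/n₂) = 0.68 / √(1/56 + 1/39) = 3.2604
One-sided α = 0.05 → critical value z_{0.05} = 1.645.
Power = P(Z > 1.645 − δ) = Φ(1.616) = 0.9469.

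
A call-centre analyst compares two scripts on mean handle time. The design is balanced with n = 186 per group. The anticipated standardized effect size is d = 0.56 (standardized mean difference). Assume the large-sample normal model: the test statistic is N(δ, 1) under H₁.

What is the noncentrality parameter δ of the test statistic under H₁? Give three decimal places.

δ ≈ 5.400

δ = d·√(n/2) = 0.56 × √(186/2) = 5.4004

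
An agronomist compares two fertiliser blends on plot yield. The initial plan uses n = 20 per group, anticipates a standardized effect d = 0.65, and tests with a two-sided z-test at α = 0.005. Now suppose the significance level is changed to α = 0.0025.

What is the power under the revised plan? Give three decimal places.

δ = d·√(n/2) = 0.65 × √(20/2) = 2.0555 (unchanged). New critical value: z_{0.0013} = 3.023.
Revised power = Φ(δ − 3.023) + Φ(−δ − 3.023) = Φ(-0.968) + Φ(-5.079) = 0.1666 + 0.0000 = 0.1666.

Power ≈ 0.167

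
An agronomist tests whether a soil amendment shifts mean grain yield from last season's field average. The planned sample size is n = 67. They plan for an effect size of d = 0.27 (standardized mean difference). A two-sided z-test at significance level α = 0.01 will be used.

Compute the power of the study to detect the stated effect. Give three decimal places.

Power ≈ 0.357

Noncentrality parameter: δ = d·√n = 0.27 × √67 = 2.2100
Two-sided α = 0.01 → critical value z_{0.005} = 2.576.
Power = Φ(δ − 2.576) + Φ(−δ − 2.576) = Φ(-0.366) + Φ(-4.786) = 0.3573 + 0.0000 = 0.3573.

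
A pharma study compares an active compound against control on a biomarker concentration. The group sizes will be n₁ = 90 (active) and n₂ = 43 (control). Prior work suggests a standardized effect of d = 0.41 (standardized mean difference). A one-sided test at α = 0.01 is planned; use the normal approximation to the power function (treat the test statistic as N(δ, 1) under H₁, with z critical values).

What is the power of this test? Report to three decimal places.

Noncentrality parameter: δ = d / √(1/n₁ + 1/n₂) = 0.41 / √(1/90 + 1/43) = 2.2116
Critical value for a one-sided test at α = 0.01: z_α = 2.326.
Power = Φ(δ − 2.326) = Φ(-0.115) = 0.4543.

Power ≈ 0.454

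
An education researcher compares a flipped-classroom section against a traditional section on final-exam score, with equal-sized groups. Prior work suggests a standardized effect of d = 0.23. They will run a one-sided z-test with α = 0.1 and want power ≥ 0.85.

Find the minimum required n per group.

n = 204 per group

For power 0.85 need Φ(δ − z_{0.1}) = 0.85, so δ = z_{0.1} + z_{0.15} = 1.282 + 1.036 = 2.318.
δ = d·√(n/2) ⇒ n = 2(δ/d)² = 2 × (2.318 / 0.23)² = 203.14.
Rounding up, n = 204 per group.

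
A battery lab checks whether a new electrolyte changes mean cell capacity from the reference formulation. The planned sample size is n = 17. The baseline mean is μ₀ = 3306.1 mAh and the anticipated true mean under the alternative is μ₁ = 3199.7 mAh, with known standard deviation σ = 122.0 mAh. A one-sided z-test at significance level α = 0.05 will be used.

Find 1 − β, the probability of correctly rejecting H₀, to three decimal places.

Standardized effect: d = |μ₁ − μ₀| / σ = |3199.7 − 3306.1| / 122.0 = 0.8721
Noncentrality parameter: δ = d·√n = 0.8721 × √17 = 3.5959
Critical value for a one-sided test at α = 0.05: z_α = 1.645.
Power = Φ(δ − 1.645) = Φ(1.951) = 0.9745.

Power ≈ 0.974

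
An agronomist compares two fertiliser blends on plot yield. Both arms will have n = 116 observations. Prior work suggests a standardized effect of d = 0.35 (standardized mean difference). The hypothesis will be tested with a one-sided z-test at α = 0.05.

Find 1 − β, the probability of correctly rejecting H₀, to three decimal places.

Power ≈ 0.846

Noncentrality parameter: δ = d·√(n/2) = 0.35 × √(116/2) = 2.6655
Critical value for a one-sided test at α = 0.05: z_α = 1.645.
Power = Φ(δ − 1.645) = Φ(1.021) = 0.8463.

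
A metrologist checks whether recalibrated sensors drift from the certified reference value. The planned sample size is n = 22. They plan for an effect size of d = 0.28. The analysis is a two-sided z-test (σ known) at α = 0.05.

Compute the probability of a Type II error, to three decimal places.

Noncentrality parameter: δ = d·√n = 0.28 × √22 = 1.3133
Critical value for a two-sided test at α = 0.05: z_{α/2} = 1.960.
Power = Φ(δ − 1.960) + Φ(−δ − 1.960) = Φ(-0.647) + Φ(-3.273) = 0.2589 + 0.0005 = 0.2595.
Type II error: β = 1 − power = 1 − 0.2595 = 0.7405.

β ≈ 0.741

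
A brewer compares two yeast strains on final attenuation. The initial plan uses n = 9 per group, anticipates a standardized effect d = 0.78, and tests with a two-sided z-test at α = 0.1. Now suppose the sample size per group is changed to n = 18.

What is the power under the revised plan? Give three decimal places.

Power ≈ 0.757

With n = 18 per group: δ = d·√(n/2) = 0.78 × √(18/2) = 2.3400. Critical value z_{0.05} = 1.645.
Revised power = Φ(δ − 1.645) + Φ(−δ − 1.645) = Φ(0.695) + Φ(-3.985) = 0.7565 + 0.0000 = 0.7566.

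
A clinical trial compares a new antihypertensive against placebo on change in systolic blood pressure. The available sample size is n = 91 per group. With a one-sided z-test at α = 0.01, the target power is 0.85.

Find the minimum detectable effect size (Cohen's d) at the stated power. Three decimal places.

d ≈ 0.499

Need Φ(δ − 2.326) = 0.85, so δ = 2.326 + 1.036 = 3.363.
δ = d·√(n/2) ⇒ d = δ/√(n/2) = 3.363/√(91/2) = 0.4985.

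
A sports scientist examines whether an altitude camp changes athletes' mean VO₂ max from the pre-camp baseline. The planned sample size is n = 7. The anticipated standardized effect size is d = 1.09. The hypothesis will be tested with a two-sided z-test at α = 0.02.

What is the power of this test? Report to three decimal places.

Power ≈ 0.711

Noncentrality parameter: δ = d·√n = 1.09 × √7 = 2.8839
Critical value for a two-sided test at α = 0.02: z_{α/2} = 2.326.
Power = Φ(δ − 2.326) + Φ(−δ − 2.326) = Φ(0.558) + Φ(-5.210) = 0.7114 + 0.0000 = 0.7114.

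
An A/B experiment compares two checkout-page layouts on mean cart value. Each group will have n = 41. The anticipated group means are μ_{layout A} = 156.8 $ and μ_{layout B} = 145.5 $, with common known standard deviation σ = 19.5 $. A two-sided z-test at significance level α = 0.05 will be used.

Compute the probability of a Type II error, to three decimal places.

β ≈ 0.253

Standardized effect: d = |μ_{layout A} − μ_{layout B}| / σ = |156.8 − 145.5| / 19.5 = 0.5795
Noncentrality parameter: δ = d·√(n/2) = 0.5795 × √(41/2) = 2.6237
Two-sided α = 0.05 → critical value z_{0.025} = 1.960.
Power = Φ(δ − 1.960) + Φ(−δ − 1.960) = Φ(0.664) + Φ(-4.584) = 0.7466 + 0.0000 = 0.7466.
Type II error: β = 1 − power = 1 − 0.7466 = 0.2534.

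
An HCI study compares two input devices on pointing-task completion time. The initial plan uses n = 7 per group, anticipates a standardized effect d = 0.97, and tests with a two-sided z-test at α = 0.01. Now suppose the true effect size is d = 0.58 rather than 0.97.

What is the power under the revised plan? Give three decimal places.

With d = 0.58: δ = d·√(n/2) = 0.58 × √(7/2) = 1.0851. Critical value z_{0.005} = 2.576.
Revised power = Φ(δ − 2.576) + Φ(−δ − 2.576) = Φ(-1.491) + Φ(-3.661) = 0.0680 + 0.0001 = 0.0681.

Power ≈ 0.068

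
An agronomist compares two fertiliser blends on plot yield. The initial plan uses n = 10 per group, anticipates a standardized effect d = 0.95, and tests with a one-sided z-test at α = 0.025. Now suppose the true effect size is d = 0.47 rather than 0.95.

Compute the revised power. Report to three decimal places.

Power ≈ 0.182

With d = 0.47: δ = d·√(n/2) = 0.47 × √(10/2) = 1.0510. Critical value z_{0.025} = 1.960.
Revised power = P(Z > 1.960 − δ) = Φ(-0.909) = 0.1817.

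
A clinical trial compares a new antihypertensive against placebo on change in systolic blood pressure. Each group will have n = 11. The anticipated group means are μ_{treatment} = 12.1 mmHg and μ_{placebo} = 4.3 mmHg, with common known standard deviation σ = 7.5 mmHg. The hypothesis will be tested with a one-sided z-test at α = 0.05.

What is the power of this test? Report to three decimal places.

Standardized effect: d = |μ_{treatment} − μ_{placebo}| / σ = |12.1 − 4.3| / 7.5 = 1.0400
Noncentrality parameter: δ = d·√(n/2) = 1.0400 × √(11/2) = 2.4390
Critical value for a one-sided test at α = 0.05: z_α = 1.645.
Power = P(Z > 1.645 − δ) = Φ(0.794) = 0.7864.

Power ≈ 0.786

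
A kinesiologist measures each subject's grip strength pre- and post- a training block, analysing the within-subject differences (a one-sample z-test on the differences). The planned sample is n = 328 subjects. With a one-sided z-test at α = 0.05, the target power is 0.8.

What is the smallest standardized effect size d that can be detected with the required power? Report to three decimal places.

Need Φ(δ − 1.645) = 0.8, so δ = 1.645 + 0.842 = 2.486.
δ = d·√n ⇒ d = δ/√n = 2.486/√328 = 0.1373.

d ≈ 0.137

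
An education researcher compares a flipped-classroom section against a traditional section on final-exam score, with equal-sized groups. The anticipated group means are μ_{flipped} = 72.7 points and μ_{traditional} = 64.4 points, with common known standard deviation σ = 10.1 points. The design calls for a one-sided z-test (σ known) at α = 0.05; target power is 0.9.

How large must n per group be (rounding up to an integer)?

n = 26 per group

Standardized effect: d = |μ_{flipped} − μ_{traditional}| / σ = |72.7 − 64.4| / 10.1 = 0.8218
Set Φ(δ − 1.645) = 0.9; then δ − 1.645 = Φ⁻¹(0.9) = 1.282, giving δ = 2.926.
δ = d·√(n/2) ⇒ n = 2(δ/d)² = 2 × (2.926 / 0.8218)² = 25.36.
Round up to the next whole unit.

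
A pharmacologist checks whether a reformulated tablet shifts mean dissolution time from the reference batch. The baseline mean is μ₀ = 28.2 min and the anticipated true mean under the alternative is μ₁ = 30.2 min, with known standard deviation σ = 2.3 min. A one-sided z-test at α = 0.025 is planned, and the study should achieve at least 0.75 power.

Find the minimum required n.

n = 10

Standardized effect: d = |μ₁ − μ₀| / σ = |30.2 − 28.2| / 2.3 = 0.8696
For power 0.75 need Φ(δ − z_{0.025}) = 0.75, so δ = z_{0.025} + z_{0.25} = 1.960 + 0.674 = 2.634.
δ = d·√n ⇒ n = (δ/d)² = (2.634 / 0.8696)² = 9.18.
Round up to the next whole unit.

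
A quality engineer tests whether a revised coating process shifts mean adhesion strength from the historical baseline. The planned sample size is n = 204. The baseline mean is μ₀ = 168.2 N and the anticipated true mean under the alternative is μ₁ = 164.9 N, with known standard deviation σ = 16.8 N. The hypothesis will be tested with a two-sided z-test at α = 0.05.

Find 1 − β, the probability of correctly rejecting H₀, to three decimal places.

Standardized effect: d = |μ₁ − μ₀| / σ = |164.9 − 168.2| / 16.8 = 0.1964
Noncentrality parameter: λ = d·√n = 0.1964 × √204 = 2.8056
Critical value for a two-sided test at α = 0.05: z_{α/2} = 1.960.
Power = Φ(λ − 1.960) + Φ(−λ − 1.960) = Φ(0.846) + Φ(-4.766) = 0.8011 + 0.0000 = 0.8011.

Power ≈ 0.801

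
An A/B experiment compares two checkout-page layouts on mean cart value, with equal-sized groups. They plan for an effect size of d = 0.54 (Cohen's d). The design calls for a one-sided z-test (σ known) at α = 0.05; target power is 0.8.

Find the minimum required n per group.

Set Φ(δ − 1.645) = 0.8; then δ − 1.645 = Φ⁻¹(0.8) = 0.842, giving δ = 2.486.
δ = d·√(n/2) ⇒ n = 2(δ/d)² = 2 × (2.486 / 0.54)² = 42.40.
Round up to the next whole unit.

n = 43 per group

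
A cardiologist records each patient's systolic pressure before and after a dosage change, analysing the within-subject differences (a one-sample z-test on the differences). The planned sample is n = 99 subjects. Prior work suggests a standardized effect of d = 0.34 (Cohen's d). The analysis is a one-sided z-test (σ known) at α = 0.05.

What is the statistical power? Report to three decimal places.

Noncentrality parameter: λ = d·√n = 0.34 × √99 = 3.3830
Critical value for a one-sided test at α = 0.05: z_α = 1.645.
Power = Φ(λ − 1.645) = Φ(1.738) = 0.9589.

Power ≈ 0.959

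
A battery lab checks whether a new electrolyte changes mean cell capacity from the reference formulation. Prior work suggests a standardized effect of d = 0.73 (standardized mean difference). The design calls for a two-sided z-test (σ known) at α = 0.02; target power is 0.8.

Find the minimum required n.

For power 0.8 need Φ(δ − z_{0.01}) = 0.8, so δ = z_{0.01} + z_{0.20} = 2.326 + 0.842 = 3.168.
(Ignoring the negligible lower-tail rejection probability gives the usual closed-form inversion.)
δ = d·√n ⇒ n = (δ/d)² = (3.168 / 0.73)² = 18.83.
Round up to the next whole unit.

n = 19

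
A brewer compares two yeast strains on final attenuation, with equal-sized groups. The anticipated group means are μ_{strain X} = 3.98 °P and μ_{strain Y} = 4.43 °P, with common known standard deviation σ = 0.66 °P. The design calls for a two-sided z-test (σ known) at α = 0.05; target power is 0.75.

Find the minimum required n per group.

n = 30 per group

Standardized effect: d = |μ_{strain X} − μ_{strain Y}| / σ = |3.98 − 4.43| / 0.66 = 0.6818
For power 0.75 need Φ(δ − z_{0.025}) = 0.75, so δ = z_{0.025} + z_{0.25} = 1.960 + 0.674 = 2.634.
(Ignoring the negligible lower-tail rejection probability gives the usual closed-form inversion.)
δ = d·√(n/2) ⇒ n = 2(δ/d)² = 2 × (2.634 / 0.6818)² = 29.86.
Round up to the next whole unit.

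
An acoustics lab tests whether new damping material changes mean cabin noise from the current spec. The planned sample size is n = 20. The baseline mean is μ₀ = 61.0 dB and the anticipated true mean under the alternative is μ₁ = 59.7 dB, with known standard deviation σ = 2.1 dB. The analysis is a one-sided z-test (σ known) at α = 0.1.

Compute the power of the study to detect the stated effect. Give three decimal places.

Power ≈ 0.931

Standardized effect: d = |μ₁ − μ₀| / σ = |59.7 − 61.0| / 2.1 = 0.6190
Noncentrality parameter: δ = d·√n = 0.6190 × √20 = 2.7685
Critical value for a one-sided test at α = 0.1: z_α = 1.282.
Power = P(Z > 1.282 − δ) = Φ(1.487) = 0.9315.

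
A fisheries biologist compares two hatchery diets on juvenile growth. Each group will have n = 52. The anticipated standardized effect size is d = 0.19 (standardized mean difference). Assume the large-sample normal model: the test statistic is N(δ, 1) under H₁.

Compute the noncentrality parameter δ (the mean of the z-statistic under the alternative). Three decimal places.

δ ≈ 0.969

The noncentrality parameter scales effect size by the design's sample-size factor: δ = d·√(n/2) = 0.19 × √(52/2) = 0.9688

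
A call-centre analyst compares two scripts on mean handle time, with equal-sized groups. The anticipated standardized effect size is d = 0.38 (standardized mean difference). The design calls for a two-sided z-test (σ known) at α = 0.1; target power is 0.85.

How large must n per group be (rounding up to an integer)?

n = 100 per group

For power 0.85 need Φ(δ − z_{0.05}) = 0.85, so δ = z_{0.05} + z_{0.15} = 1.645 + 1.036 = 2.681.
(Ignoring the negligible lower-tail rejection probability gives the usual closed-form inversion.)
δ = d·√(n/2) ⇒ n = 2(δ/d)² = 2 × (2.681 / 0.38)² = 99.57.
Round up to the next whole unit.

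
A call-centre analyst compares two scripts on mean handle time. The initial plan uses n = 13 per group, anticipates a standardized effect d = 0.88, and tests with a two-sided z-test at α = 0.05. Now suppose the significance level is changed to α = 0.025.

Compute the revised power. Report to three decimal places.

δ = d·√(n/2) = 0.88 × √(13/2) = 2.2436 (unchanged). New critical value: z_{0.0125} = 2.241.
Revised power = Φ(δ − 2.241) + Φ(−δ − 2.241) = Φ(0.002) + Φ(-4.485) = 0.5009 + 0.0000 = 0.5009.

Power ≈ 0.501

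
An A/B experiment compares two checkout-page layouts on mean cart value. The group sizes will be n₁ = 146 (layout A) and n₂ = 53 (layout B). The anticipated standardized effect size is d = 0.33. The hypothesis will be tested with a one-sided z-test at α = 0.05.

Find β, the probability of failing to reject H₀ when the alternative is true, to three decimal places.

Noncentrality parameter: δ = d / √(1/n₁ + 1/n₂) = 0.33 / √(1/146 + 1/53) = 2.0578
Critical value for a one-sided test at α = 0.05: z_α = 1.645.
Power = P(Z > 1.645 − δ) = Φ(0.413) = 0.6602.
Type II error: β = 1 − power = 1 − 0.6602 = 0.3398.

β ≈ 0.340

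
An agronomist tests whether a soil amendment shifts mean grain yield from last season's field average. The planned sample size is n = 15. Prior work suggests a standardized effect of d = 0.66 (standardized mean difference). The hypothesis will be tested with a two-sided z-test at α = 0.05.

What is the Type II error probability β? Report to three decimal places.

Noncentrality parameter: δ = d·√n = 0.66 × √15 = 2.5562
Two-sided α = 0.05 → critical value z_{0.025} = 1.960.
Power = Φ(δ − 1.960) + Φ(−δ − 1.960) = Φ(0.596) + Φ(-4.516) = 0.7245 + 0.0000 = 0.7245.
Type II error: β = 1 − power = 1 − 0.7245 = 0.2755.

β ≈ 0.276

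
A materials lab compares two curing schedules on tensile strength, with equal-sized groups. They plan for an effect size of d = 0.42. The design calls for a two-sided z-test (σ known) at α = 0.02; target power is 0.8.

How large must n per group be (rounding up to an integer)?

n = 114 per group

Set Φ(δ − 2.326) = 0.8; then δ − 2.326 = Φ⁻¹(0.8) = 0.842, giving δ = 3.168.
(The Φ(−δ − z_{α/2}) term is vanishingly small for δ > 0 and is dropped in the standard sample-size formula.)
δ = d·√(n/2) ⇒ n = 2(δ/d)² = 2 × (3.168 / 0.42)² = 113.79.
Rounding up, n = 114 per group.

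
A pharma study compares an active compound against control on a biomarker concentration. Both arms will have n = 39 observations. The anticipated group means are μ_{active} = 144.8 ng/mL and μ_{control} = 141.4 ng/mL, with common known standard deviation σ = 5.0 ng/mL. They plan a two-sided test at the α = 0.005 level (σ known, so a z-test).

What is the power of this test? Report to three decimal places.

Power ≈ 0.578

Standardized effect: d = |μ_{active} − μ_{control}| / σ = |144.8 − 141.4| / 5.0 = 0.6800
Noncentrality parameter: δ = d·√(n/2) = 0.6800 × √(39/2) = 3.0028
Two-sided α = 0.005 → critical value z_{0.0025} = 2.807.
Power = Φ(δ − 2.807) + Φ(−δ − 2.807) = Φ(0.196) + Φ(-5.810) = 0.5776 + 0.0000 = 0.5776.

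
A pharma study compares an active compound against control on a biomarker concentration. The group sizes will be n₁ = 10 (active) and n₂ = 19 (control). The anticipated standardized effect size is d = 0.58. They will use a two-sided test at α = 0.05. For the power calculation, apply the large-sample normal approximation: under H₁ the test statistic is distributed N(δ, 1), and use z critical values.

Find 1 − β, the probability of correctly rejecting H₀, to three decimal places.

Noncentrality parameter: δ = d / √(1/n₁ + 1/n₂) = 0.58 / √(1/10 + 1/19) = 1.4846
Two-sided α = 0.05 → critical value z_{0.025} = 1.960.
Power = Φ(δ − 1.960) + Φ(−δ − 1.960) = Φ(-0.475) + Φ(-3.445) = 0.3173 + 0.0003 = 0.3175.

Power ≈ 0.318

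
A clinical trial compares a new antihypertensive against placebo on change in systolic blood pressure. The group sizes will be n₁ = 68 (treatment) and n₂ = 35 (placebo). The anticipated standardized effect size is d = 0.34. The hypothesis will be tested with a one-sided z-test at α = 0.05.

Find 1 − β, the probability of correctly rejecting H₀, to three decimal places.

Noncentrality parameter: δ = d / √(1/n₁ + 1/n₂) = 0.34 / √(1/68 + 1/35) = 1.6344
Critical value for a one-sided test at α = 0.05: z_α = 1.645.
Power = P(Z > 1.645 − δ) = Φ(-0.010) = 0.4958.

Power ≈ 0.496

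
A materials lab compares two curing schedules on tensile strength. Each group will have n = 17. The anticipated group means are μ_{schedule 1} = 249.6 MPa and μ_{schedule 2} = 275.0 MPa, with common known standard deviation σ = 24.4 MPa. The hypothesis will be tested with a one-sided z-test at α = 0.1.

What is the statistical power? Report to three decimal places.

Power ≈ 0.960

Standardized effect: d = |μ_{schedule 1} − μ_{schedule 2}| / σ = |249.6 − 275.0| / 24.4 = 1.0410
Noncentrality parameter: δ = d·√(n/2) = 1.0410 × √(17/2) = 3.0350
Critical value for a one-sided test at α = 0.1: z_α = 1.282.
Power = P(Z > 1.282 − δ) = Φ(1.753) = 0.9602.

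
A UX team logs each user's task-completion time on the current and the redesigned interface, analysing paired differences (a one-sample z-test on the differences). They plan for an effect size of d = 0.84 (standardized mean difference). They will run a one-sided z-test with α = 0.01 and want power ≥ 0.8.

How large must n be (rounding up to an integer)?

Set Φ(δ − 2.326) = 0.8; then δ − 2.326 = Φ⁻¹(0.8) = 0.842, giving δ = 3.168.
δ = d·√n ⇒ n = (δ/d)² = (3.168 / 0.84)² = 14.22.
Rounding up, n = 15.

n = 15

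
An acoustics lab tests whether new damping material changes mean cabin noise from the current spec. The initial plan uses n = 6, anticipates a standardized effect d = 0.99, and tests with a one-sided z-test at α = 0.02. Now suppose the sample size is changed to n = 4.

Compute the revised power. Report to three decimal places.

With n = 4: δ = d·√n = 0.99 × √4 = 1.9800. Critical value z_{0.02} = 2.054.
Revised power = P(Z > 2.054 − δ) = Φ(-0.074) = 0.4706.

Power ≈ 0.471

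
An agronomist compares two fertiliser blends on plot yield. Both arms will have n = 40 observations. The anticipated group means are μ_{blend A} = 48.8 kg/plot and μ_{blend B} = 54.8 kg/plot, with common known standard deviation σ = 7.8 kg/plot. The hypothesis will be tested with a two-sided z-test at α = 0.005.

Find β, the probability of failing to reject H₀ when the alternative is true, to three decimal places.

Standardized effect: d = |μ_{blend A} − μ_{blend B}| / σ = |48.8 − 54.8| / 7.8 = 0.7692
Noncentrality parameter: δ = d·√(n/2) = 0.7692 × √(40/2) = 3.4401
Critical value for a two-sided test at α = 0.005: z_{α/2} = 2.807.
Power = Φ(δ − 2.807) + Φ(−δ − 2.807) = Φ(0.633) + Φ(-6.247) = 0.7367 + 0.0000 = 0.7367.
Type II error: β = 1 − power = 1 − 0.7367 = 0.2633.

β ≈ 0.263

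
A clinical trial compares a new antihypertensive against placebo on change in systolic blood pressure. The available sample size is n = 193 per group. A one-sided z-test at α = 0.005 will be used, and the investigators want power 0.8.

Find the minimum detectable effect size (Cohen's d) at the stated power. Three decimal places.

d ≈ 0.348

Required noncentrality: δ = z_{0.005} + z_{0.20} = 2.576 + 0.842 = 3.417.
δ = d·√(n/2) ⇒ d = δ/√(n/2) = 3.417/√(193/2) = 0.3479.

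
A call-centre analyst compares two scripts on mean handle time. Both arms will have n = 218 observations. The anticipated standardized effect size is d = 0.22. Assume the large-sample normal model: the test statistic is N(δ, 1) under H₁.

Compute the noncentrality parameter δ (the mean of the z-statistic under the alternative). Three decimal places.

δ ≈ 2.297

δ = d·√(n/2) = 0.22 × √(218/2) = 2.2969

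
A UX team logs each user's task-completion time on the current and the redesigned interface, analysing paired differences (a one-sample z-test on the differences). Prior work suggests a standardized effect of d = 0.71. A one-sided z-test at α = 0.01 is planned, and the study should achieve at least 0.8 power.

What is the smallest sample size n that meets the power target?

n = 20

For power 0.8 need Φ(δ − z_{0.01}) = 0.8, so δ = z_{0.01} + z_{0.20} = 2.326 + 0.842 = 3.168.
δ = d·√n ⇒ n = (δ/d)² = (3.168 / 0.71)² = 19.91.
Rounding up, n = 20.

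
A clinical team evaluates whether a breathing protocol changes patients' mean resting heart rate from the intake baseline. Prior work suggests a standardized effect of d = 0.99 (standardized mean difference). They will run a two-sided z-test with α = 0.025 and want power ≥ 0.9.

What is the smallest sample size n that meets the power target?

n = 13

For power 0.9 need Φ(δ − z_{0.0125}) = 0.9, so δ = z_{0.0125} + z_{0.10} = 2.241 + 1.282 = 3.523.
(For δ > 0 the lower-tail rejection region contributes negligibly to power, so the one-term inversion is standard.)
δ = d·√n ⇒ n = (δ/d)² = (3.523 / 0.99)² = 12.66.
Rounding up, n = 13.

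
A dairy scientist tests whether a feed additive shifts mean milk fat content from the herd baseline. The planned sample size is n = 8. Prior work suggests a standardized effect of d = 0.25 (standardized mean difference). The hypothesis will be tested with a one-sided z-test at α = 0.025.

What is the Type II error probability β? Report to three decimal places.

Noncentrality parameter: δ = d·√n = 0.25 × √8 = 0.7071
Critical value for a one-sided test at α = 0.025: z_α = 1.960.
Power = Φ(δ − 1.960) = Φ(-1.253) = 0.1051.
Type II error: β = 1 − power = 1 − 0.1051 = 0.8949.

β ≈ 0.895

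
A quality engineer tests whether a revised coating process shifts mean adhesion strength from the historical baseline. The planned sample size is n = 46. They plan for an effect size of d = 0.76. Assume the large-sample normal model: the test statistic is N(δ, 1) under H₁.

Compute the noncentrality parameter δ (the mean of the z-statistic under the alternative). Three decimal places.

δ = d·√n = 0.76 × √46 = 5.1546

δ ≈ 5.155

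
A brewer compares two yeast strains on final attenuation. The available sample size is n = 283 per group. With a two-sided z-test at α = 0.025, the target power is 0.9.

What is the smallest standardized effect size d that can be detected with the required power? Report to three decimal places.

Need Φ(δ − 2.241) = 0.9, so δ = 2.241 + 1.282 = 3.523.
(Lower-tail contribution to power is negligible for δ > 0.)
δ = d·√(n/2) ⇒ d = δ/√(n/2) = 3.523/√(283/2) = 0.2962.

d ≈ 0.296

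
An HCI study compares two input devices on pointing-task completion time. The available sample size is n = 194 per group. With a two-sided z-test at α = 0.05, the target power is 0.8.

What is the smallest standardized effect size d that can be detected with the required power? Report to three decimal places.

d ≈ 0.284

Required noncentrality: δ = z_{0.025} + z_{0.20} = 1.960 + 0.842 = 2.802.
(The second rejection-region term Φ(−δ − z_{α/2}) is negligible and dropped.)
δ = d·√(n/2) ⇒ d = δ/√(n/2) = 2.802/√(194/2) = 0.2845.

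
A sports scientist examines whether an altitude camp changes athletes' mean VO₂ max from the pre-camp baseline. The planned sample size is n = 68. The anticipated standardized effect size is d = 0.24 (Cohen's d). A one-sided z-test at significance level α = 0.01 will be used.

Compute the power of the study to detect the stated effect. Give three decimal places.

Noncentrality parameter: δ = d·√n = 0.24 × √68 = 1.9791
One-sided α = 0.01 → critical value z_{0.01} = 2.326.
Power = P(Z > 2.326 − δ) = Φ(-0.347) = 0.3642.

Power ≈ 0.364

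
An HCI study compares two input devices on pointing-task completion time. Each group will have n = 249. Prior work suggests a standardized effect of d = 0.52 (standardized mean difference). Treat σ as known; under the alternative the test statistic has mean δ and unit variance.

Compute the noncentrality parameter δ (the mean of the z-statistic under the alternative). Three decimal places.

δ ≈ 5.802

The noncentrality parameter scales effect size by the design's sample-size factor: δ = d·√(n/2) = 0.52 × √(249/2) = 5.8021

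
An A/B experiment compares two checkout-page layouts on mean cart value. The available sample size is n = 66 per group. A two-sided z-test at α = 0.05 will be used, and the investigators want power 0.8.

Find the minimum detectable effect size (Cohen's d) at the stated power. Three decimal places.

d ≈ 0.488

Need Φ(δ − 1.960) = 0.8, so δ = 1.960 + 0.842 = 2.802.
(Lower-tail contribution to power is negligible for δ > 0.)
δ = d·√(n/2) ⇒ d = δ/√(n/2) = 2.802/√(66/2) = 0.4877.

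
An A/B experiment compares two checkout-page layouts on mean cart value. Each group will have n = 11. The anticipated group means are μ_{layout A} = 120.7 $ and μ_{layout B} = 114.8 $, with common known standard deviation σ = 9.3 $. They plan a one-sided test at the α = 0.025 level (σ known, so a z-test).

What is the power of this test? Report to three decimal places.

Power ≈ 0.318

Standardized effect: d = |μ_{layout A} − μ_{layout B}| / σ = |120.7 − 114.8| / 9.3 = 0.6344
Noncentrality parameter: δ = d·√(n/2) = 0.6344 × √(11/2) = 1.4878
Critical value for a one-sided test at α = 0.025: z_α = 1.960.
Power = P(Z > 1.960 − δ) = Φ(-0.472) = 0.3184.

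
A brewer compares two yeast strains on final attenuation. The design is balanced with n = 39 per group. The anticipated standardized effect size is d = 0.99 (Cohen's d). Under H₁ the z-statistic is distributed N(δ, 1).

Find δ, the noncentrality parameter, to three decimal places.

δ = d·√(n/2) = 0.99 × √(39/2) = 4.3717

δ ≈ 4.372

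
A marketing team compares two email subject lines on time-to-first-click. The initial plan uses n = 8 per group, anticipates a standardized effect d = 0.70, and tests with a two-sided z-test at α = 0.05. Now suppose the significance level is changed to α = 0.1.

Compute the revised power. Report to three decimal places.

Power ≈ 0.404

δ = d·√(n/2) = 0.70 × √(8/2) = 1.4000 (unchanged). New critical value: z_{0.05} = 1.645.
Revised power = Φ(δ − 1.645) + Φ(−δ − 1.645) = Φ(-0.245) + Φ(-3.045) = 0.4033 + 0.0012 = 0.4044.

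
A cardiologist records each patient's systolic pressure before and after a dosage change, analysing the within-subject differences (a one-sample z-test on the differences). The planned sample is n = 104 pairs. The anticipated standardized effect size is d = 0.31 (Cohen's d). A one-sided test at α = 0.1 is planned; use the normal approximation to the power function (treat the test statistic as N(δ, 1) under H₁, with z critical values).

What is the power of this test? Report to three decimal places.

Noncentrality parameter: δ = d·√n = 0.31 × √104 = 3.1614
One-sided α = 0.1 → critical value z_{0.1} = 1.282.
Power = P(Z > 1.282 − δ) = Φ(1.880) = 0.9699.

Power ≈ 0.970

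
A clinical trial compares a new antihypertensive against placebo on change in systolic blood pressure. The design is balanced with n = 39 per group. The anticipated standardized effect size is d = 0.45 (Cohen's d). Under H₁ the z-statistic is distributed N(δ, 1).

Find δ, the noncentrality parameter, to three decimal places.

The noncentrality parameter scales effect size by the design's sample-size factor: δ = d·√(n/2) = 0.45 × √(39/2) = 1.9871

δ ≈ 1.987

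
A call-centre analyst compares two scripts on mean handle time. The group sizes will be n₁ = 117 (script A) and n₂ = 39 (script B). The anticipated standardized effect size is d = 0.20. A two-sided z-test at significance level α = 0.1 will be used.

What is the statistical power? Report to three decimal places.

Power ≈ 0.290

Noncentrality parameter: δ = d / √(1/n₁ + 1/n₂) = 0.20 / √(1/117 + 1/39) = 1.0817
Critical value for a two-sided test at α = 0.1: z_{α/2} = 1.645.
Power = Φ(δ − 1.645) + Φ(−δ − 1.645) = Φ(-0.563) + Φ(-2.727) = 0.2867 + 0.0032 = 0.2899.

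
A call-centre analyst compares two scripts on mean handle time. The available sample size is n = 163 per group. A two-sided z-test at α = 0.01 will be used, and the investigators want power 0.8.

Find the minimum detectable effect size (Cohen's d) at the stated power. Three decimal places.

Required noncentrality: δ = z_{0.005} + z_{0.20} = 2.576 + 0.842 = 3.417.
(Lower-tail contribution to power is negligible for δ > 0.)
δ = d·√(n/2) ⇒ d = δ/√(n/2) = 3.417/√(163/2) = 0.3786.

d ≈ 0.379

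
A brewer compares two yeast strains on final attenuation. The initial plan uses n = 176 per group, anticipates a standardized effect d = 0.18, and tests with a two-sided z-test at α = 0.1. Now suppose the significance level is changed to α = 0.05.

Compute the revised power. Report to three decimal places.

δ = d·√(n/2) = 0.18 × √(176/2) = 1.6885 (unchanged). New critical value: z_{0.025} = 1.960.
Revised power = Φ(δ − 1.960) + Φ(−δ − 1.960) = Φ(-0.271) + Φ(-3.649) = 0.3930 + 0.0001 = 0.3932.

Power ≈ 0.393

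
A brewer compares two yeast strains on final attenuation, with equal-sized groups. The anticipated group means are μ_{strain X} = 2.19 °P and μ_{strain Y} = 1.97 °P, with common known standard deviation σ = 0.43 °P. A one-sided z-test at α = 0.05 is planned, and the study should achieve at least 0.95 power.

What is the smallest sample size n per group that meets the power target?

Standardized effect: d = |μ_{strain X} − μ_{strain Y}| / σ = |2.19 − 1.97| / 0.43 = 0.5116
Set Φ(δ − 1.645) = 0.95; then δ − 1.645 = Φ⁻¹(0.95) = 1.645, giving δ = 3.290.
δ = d·√(n/2) ⇒ n = 2(δ/d)² = 2 × (3.290 / 0.5116)² = 82.69.
Rounding up, n = 83 per group.

n = 83 per group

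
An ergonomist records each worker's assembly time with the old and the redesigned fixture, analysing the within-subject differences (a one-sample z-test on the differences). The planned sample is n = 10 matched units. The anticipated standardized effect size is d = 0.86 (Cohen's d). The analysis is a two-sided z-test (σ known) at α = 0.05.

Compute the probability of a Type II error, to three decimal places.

β ≈ 0.224

Noncentrality parameter: λ = d·√n = 0.86 × √10 = 2.7196
Two-sided α = 0.05 → critical value z_{0.025} = 1.960.
Power = Φ(λ − 1.960) + Φ(−λ − 1.960) = Φ(0.760) + Φ(-4.680) = 0.7763 + 0.0000 = 0.7763.
Type II error: β = 1 − power = 1 − 0.7763 = 0.2237.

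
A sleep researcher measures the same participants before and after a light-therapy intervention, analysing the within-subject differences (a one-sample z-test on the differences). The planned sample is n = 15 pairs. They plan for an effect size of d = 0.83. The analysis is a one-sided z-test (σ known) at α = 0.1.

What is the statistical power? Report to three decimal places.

Noncentrality parameter: δ = d·√n = 0.83 × √15 = 3.2146
One-sided α = 0.1 → critical value z_{0.1} = 1.282.
Power = P(Z > 1.282 − δ) = Φ(1.933) = 0.9734.

Power ≈ 0.973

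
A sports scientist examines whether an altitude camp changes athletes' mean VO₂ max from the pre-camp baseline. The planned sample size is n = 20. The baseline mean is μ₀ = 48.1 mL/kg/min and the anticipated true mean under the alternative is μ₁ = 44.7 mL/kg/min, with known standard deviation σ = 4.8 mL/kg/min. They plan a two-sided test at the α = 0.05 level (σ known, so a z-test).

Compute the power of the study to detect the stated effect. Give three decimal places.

Standardized effect: d = |μ₁ − μ₀| / σ = |44.7 − 48.1| / 4.8 = 0.7083
Noncentrality parameter: δ = d·√n = 0.7083 × √20 = 3.1678
Critical value for a two-sided test at α = 0.05: z_{α/2} = 1.960.
Power = Φ(δ − 1.960) + Φ(−δ − 1.960) = Φ(1.208) + Φ(-5.128) = 0.8864 + 0.0000 = 0.8864.

Power ≈ 0.886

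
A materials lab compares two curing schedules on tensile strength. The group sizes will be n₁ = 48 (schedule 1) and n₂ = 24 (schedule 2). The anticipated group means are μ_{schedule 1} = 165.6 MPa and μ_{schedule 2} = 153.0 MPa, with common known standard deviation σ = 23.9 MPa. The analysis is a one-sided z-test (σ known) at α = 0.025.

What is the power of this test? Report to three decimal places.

Power ≈ 0.559

Standardized effect: d = |μ_{schedule 1} − μ_{schedule 2}| / σ = |165.6 − 153.0| / 23.9 = 0.5272
Noncentrality parameter: δ = d / √(1/n₁ + 1/n₂) = 0.5272 / √(1/48 + 1/24) = 2.1088
Critical value for a one-sided test at α = 0.025: z_α = 1.960.
Power = Φ(δ − 1.960) = Φ(0.149) = 0.5592.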